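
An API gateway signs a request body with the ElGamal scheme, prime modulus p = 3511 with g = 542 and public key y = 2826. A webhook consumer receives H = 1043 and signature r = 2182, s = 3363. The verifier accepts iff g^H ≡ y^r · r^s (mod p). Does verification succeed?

fails

Left side g^H mod p:
542^2 = 293764 ≡ 2351
542^4 ≡ 2351^2 = 5527201 ≡ 887
542^8 ≡ 887^2 = 786769 ≡ 305
542^16 ≡ 305^2 = 93025 ≡ 1739
542^32 ≡ 1739^2 = 3024121 ≡ 1150
542^64 ≡ 1150^2 = 1322500 ≡ 2364
542^128 ≡ 2364^2 = 5588496 ≡ 2495
542^256 ≡ 2495^2 = 6225025 ≡ 22
542^512 ≡ 22^2 = 484
542^1024 ≡ 484^2 = 234256 ≡ 2530
1043 = 1024 + 16 + 2 + 1, so 542^1043 ≡ 2530·1739·2351·542 ≡ 1171 (mod 3511)
Right side y^r · r^s mod p:
2826^2 = 7986276 ≡ 2262
2826^4 ≡ 2262^2 = 5116644 ≡ 1117
2826^8 ≡ 1117^2 = 1247689 ≡ 1284
2826^16 ≡ 1284^2 = 1648656 ≡ 1997
2826^32 ≡ 1997^2 = 3988009 ≡ 3024
2826^64 ≡ 3024^2 = 9144576 ≡ 1932
2826^128 ≡ 1932^2 = 3732624 ≡ 431
2826^256 ≡ 431^2 = 185761 ≡ 3189
2826^512 ≡ 3189^2 = 10169721 ≡ 1865
2826^1024 ≡ 1865^2 = 3478225 ≡ 2335
2826^2048 ≡ 2335^2 = 5452225 ≡ 3153
2182 = 2048 + 128 + 4 + 2, so 2826^2182 ≡ 3153·431·1117·2262 ≡ 3272 (mod 3511)
2182^2 = 4761124 ≡ 208
2182^4 ≡ 208^2 = 43264 ≡ 1132
2182^8 ≡ 1132^2 = 1281424 ≡ 3420
2182^16 ≡ 3420^2 = 11696400 ≡ 1259
2182^32 ≡ 1259^2 = 1585081 ≡ 1620
2182^64 ≡ 1620^2 = 2624400 ≡ 1683
2182^128 ≡ 1683^2 = 2832489 ≡ 2623
2182^256 ≡ 2623^2 = 6880129 ≡ 2080
2182^512 ≡ 2080^2 = 4326400 ≡ 848
2182^1024 ≡ 848^2 = 719104 ≡ 2860
2182^2048 ≡ 2860^2 = 8179600 ≡ 2481
3363 = 2048 + 1024 + 256 + 32 + 2 + 1, so 2182^3363 ≡ 2481·2860·2080·1620·208·2182 ≡ 830 (mod 3511)
3272·830 = 2715760 ≡ 1757 (mod 3511)
1171 ≠ 1757, so verification fails.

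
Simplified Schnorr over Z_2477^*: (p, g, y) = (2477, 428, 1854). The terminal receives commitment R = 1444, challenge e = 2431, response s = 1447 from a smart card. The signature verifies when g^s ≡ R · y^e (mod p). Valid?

no

g^s mod p:
428^2 = 183184 ≡ 2363
428^4 ≡ 2363^2 = 5583769 ≡ 611
428^8 ≡ 611^2 = 373321 ≡ 1771
428^16 ≡ 1771^2 = 3136441 ≡ 559
428^32 ≡ 559^2 = 312481 ≡ 379
428^64 ≡ 379^2 = 143641 ≡ 2452
428^128 ≡ 2452^2 = 6012304 ≡ 625
428^256 ≡ 625^2 = 390625 ≡ 1736
428^512 ≡ 1736^2 = 3013696 ≡ 1664
428^1024 ≡ 1664^2 = 2768896 ≡ 2087
1447 = 1024 + 256 + 128 + 32 + 4 + 2 + 1, so 428^1447 ≡ 2087·1736·625·379·611·2363·428 ≡ 670 (mod 2477)
R · y^e mod p:
1854^2 = 3437316 ≡ 1717
1854^4 ≡ 1717^2 = 2948089 ≡ 459
1854^8 ≡ 459^2 = 210681 ≡ 136
1854^16 ≡ 136^2 = 18496 ≡ 1157
1854^32 ≡ 1157^2 = 1338649 ≡ 1069
1854^64 ≡ 1069^2 = 1142761 ≡ 864
1854^128 ≡ 864^2 = 746496 ≡ 919
1854^256 ≡ 919^2 = 844561 ≡ 2381
1854^512 ≡ 2381^2 = 5669161 ≡ 1785
1854^1024 ≡ 1785^2 = 3186225 ≡ 803
1854^2048 ≡ 803^2 = 644809 ≡ 789
2431 = 2048 + 256 + 64 + 32 + 16 + 8 + 4 + 2 + 1, so 1854^2431 ≡ 789·2381·864·1069·1157·136·459·1717·1854 ≡ 187 (mod 2477)
1444·187 = 270028 ≡ 35 (mod 2477)
670 ≠ 35; the check fails.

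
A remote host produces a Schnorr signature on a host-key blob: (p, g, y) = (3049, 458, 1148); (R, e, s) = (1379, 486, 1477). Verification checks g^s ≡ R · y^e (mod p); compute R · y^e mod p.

2772

1148^2 = 1317904 ≡ 736
1148^4 ≡ 736^2 = 541696 ≡ 2023
1148^8 ≡ 2023^2 = 4092529 ≡ 771
1148^16 ≡ 771^2 = 594441 ≡ 2935
1148^32 ≡ 2935^2 = 8614225 ≡ 800
1148^64 ≡ 800^2 = 640000 ≡ 2759
1148^128 ≡ 2759^2 = 7612081 ≡ 1777
1148^256 ≡ 1777^2 = 3157729 ≡ 2014
486 = 256 + 128 + 64 + 32 + 4 + 2, so 1148^486 ≡ 2014·1777·2759·800·2023·736 ≡ 1364 (mod 3049)
R · y^e ≡ 1379·1364 = 1880956 ≡ 2772 (mod 3049)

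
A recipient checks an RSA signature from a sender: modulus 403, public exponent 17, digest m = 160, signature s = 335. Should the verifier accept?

s^2 ≡ 335^2 = 112225 ≡ 191
s^4 ≡ 191^2 = 36481 ≡ 211
s^8 ≡ 211^2 = 44521 ≡ 191
s^16 ≡ 191^2 = 36481 ≡ 211
17 = 16 + 1, so s^17 ≡ 211·335 ≡ 160 (mod 403)
Since 160 equals the digest 160, verification succeeds.

accept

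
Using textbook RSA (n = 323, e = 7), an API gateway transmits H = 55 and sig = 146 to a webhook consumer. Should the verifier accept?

Squares mod 323: sig^1≡146, sig^2≡321, sig^4≡4
7 = 4 + 2 + 1, so sig^7 ≡ 4·321·146 ≡ 124 (mod 323)
sig^7 mod 323 = 124, but H = 55.

reject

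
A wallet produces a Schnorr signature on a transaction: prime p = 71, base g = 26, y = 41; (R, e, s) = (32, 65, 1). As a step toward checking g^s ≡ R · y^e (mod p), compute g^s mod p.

26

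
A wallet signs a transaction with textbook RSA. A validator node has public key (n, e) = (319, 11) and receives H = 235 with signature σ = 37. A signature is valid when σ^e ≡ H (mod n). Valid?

yes

σ^11 mod 319 = 235
σ^11 mod 319 = 235 matches H.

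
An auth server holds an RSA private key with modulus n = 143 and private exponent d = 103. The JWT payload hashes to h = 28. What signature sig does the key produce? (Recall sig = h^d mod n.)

128

h^2 ≡ 28^2 = 784 ≡ 69
h^4 ≡ 69^2 = 4761 ≡ 42
h^8 ≡ 42^2 = 1764 ≡ 48
h^16 ≡ 48^2 = 2304 ≡ 16
h^32 ≡ 16^2 = 256 ≡ 113
h^64 ≡ 113^2 = 12769 ≡ 42
103 = 64 + 32 + 4 + 2 + 1, so h^103 ≡ 42·113·42·69·28 ≡ 128 (mod 143)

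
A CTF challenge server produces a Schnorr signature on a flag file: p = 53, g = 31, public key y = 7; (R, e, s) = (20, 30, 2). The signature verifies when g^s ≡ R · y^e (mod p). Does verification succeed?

fails

g^s mod p:
31^2 = 961 ≡ 7
R · y^e mod p:
7^2 = 49
7^4 ≡ 49^2 = 2401 ≡ 16
7^8 ≡ 16^2 = 256 ≡ 44
7^16 ≡ 44^2 = 1936 ≡ 28
30 = 16 + 8 + 4 + 2, so 7^30 ≡ 28·44·16·49 ≡ 16 (mod 53)
20·16 = 320 ≡ 2 (mod 53)
7 ≠ 2; the check fails.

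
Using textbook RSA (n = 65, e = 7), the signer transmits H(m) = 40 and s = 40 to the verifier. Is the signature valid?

valid

s^7 mod 65 = 40
Since 40 equals the digest 40, verification succeeds.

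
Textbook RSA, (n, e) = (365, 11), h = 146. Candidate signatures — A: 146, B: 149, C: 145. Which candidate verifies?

A

Candidate A: Squares mod 365: 146^1≡146, 146^2≡146, 146^4≡146, 146^8≡146; 11 = 8 + 2 + 1, so 146^11 ≡ 146·146·146 ≡ 146 (mod 365)
  → matches h = 146
Candidate B: Squares mod 365: 149^1≡149, 149^2≡301, 149^4≡81, 149^8≡356; 11 = 8 + 2 + 1, so 149^11 ≡ 356·301·149 ≡ 49 (mod 365)
Candidate C: Squares mod 365: 145^1≡145, 145^2≡220, 145^4≡220, 145^8≡220; 11 = 8 + 2 + 1, so 145^11 ≡ 220·220·145 ≡ 145 (mod 365)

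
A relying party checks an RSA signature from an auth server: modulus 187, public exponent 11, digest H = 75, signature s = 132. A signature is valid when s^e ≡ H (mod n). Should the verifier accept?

reject

s^2 ≡ 132^2 = 17424 ≡ 33
s^4 ≡ 33^2 = 1089 ≡ 154
s^8 ≡ 154^2 = 23716 ≡ 154
11 = 8 + 2 + 1, so s^11 ≡ 154·33·132 ≡ 55 (mod 187)
s^11 mod 187 = 55, but H = 75.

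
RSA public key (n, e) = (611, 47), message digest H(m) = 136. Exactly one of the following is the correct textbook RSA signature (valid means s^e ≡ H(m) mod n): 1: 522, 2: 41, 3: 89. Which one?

3

Candidate 1: Squares mod 611: 522^1≡522, 522^2≡589, 522^4≡484, 522^8≡243, 522^16≡393, 522^32≡477; 47 = 32 + 8 + 4 + 2 + 1, so 522^47 ≡ 477·243·484·589·522 ≡ 475 (mod 611)
Candidate 2: Squares mod 611: 41^1≡41, 41^2≡459, 41^4≡497, 41^8≡165, 41^16≡341, 41^32≡191; 47 = 32 + 8 + 4 + 2 + 1, so 41^47 ≡ 191·165·497·459·41 ≡ 605 (mod 611)
Candidate 3: Squares mod 611: 89^1≡89, 89^2≡589, 89^4≡484, 89^8≡243, 89^16≡393, 89^32≡477; 47 = 32 + 8 + 4 + 2 + 1, so 89^47 ≡ 477·243·484·589·89 ≡ 136 (mod 611)
  → matches H(m) = 136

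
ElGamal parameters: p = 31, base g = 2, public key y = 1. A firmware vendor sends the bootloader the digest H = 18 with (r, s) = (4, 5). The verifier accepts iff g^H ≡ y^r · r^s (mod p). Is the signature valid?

Left side g^H mod p:
Squares mod 31: 2^1≡2, 2^2≡4, 2^4≡16, 2^8≡8, 2^16≡2
18 = 16 + 2, so 2^18 ≡ 2·4 ≡ 8 (mod 31)
Right side y^r · r^s mod p:
Squares mod 31: 1^1≡1, 1^2≡1, 1^4≡1
1^4 ≡ 1 (mod 31)
Squares mod 31: 4^1≡4, 4^2≡16, 4^4≡8
5 = 4 + 1, so 4^5 ≡ 8·4 ≡ 1 (mod 31)
1·1 = 1 ≡ 1 (mod 31)
8 ≠ 1, so verification fails.

invalid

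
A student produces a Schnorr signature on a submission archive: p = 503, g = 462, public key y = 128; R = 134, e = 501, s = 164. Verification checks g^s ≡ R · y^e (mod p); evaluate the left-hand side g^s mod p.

339

462^2 = 213444 ≡ 172
462^4 ≡ 172^2 = 29584 ≡ 410
462^8 ≡ 410^2 = 168100 ≡ 98
462^16 ≡ 98^2 = 9604 ≡ 47
462^32 ≡ 47^2 = 2209 ≡ 197
462^64 ≡ 197^2 = 38809 ≡ 78
462^128 ≡ 78^2 = 6084 ≡ 48
164 = 128 + 32 + 4, so 462^164 ≡ 48·197·410 ≡ 339 (mod 503)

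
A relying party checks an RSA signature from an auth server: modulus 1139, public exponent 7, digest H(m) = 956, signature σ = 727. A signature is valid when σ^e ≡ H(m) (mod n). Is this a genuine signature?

genuine

σ^2 ≡ 727^2 = 528529 ≡ 33
σ^4 ≡ 33^2 = 1089
7 = 4 + 2 + 1, so σ^7 ≡ 1089·33·727 ≡ 956 (mod 1139)
956 = H(m), so the signature checks out.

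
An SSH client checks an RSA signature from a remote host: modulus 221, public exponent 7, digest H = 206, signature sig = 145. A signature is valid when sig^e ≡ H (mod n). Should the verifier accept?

accept

sig^2 ≡ 145^2 = 21025 ≡ 30
sig^4 ≡ 30^2 = 900 ≡ 16
7 = 4 + 2 + 1, so sig^7 ≡ 16·30·145 ≡ 206 (mod 221)
sig^7 mod 221 = 206 matches H.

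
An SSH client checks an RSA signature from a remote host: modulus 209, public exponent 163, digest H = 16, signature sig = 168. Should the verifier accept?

sig^163 mod 209 = 16
sig^163 mod 209 = 16 matches H.

accept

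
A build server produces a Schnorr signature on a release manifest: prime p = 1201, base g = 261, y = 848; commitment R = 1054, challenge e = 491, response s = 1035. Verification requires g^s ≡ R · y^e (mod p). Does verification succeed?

passes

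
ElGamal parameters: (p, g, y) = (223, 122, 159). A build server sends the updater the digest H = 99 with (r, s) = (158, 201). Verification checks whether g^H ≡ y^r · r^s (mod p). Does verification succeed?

Left side g^H mod p:
122^2 = 14884 ≡ 166
122^4 ≡ 166^2 = 27556 ≡ 127
122^8 ≡ 127^2 = 16129 ≡ 73
122^16 ≡ 73^2 = 5329 ≡ 200
122^32 ≡ 200^2 = 40000 ≡ 83
122^64 ≡ 83^2 = 6889 ≡ 199
99 = 64 + 32 + 2 + 1, so 122^99 ≡ 199·83·166·122 ≡ 54 (mod 223)
Right side y^r · r^s mod p:
159^2 = 25281 ≡ 82
159^4 ≡ 82^2 = 6724 ≡ 34
159^8 ≡ 34^2 = 1156 ≡ 41
159^16 ≡ 41^2 = 1681 ≡ 120
159^32 ≡ 120^2 = 14400 ≡ 128
159^64 ≡ 128^2 = 16384 ≡ 105
159^128 ≡ 105^2 = 11025 ≡ 98
158 = 128 + 16 + 8 + 4 + 2, so 159^158 ≡ 98·120·41·34·82 ≡ 17 (mod 223)
158^2 = 24964 ≡ 211
158^4 ≡ 211^2 = 44521 ≡ 144
158^8 ≡ 144^2 = 20736 ≡ 220
158^16 ≡ 220^2 = 48400 ≡ 9
158^32 ≡ 9^2 = 81
158^64 ≡ 81^2 = 6561 ≡ 94
158^128 ≡ 94^2 = 8836 ≡ 139
201 = 128 + 64 + 8 + 1, so 158^201 ≡ 139·94·220·158 ≡ 95 (mod 223)
17·95 = 1615 ≡ 54 (mod 223)
54 ≡ 54 (mod 223), so the signature is genuine.

passes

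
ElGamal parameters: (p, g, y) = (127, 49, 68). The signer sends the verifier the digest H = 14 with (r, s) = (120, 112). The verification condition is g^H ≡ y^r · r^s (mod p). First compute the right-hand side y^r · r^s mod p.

68^2 = 4624 ≡ 52
68^4 ≡ 52^2 = 2704 ≡ 37
68^8 ≡ 37^2 = 1369 ≡ 99
68^16 ≡ 99^2 = 9801 ≡ 22
68^32 ≡ 22^2 = 484 ≡ 103
68^64 ≡ 103^2 = 10609 ≡ 68
120 = 64 + 32 + 16 + 8, so 68^120 ≡ 68·103·22·99 ≡ 107 (mod 127)
120^2 = 14400 ≡ 49
120^4 ≡ 49^2 = 2401 ≡ 115
120^8 ≡ 115^2 = 13225 ≡ 17
120^16 ≡ 17^2 = 289 ≡ 35
120^32 ≡ 35^2 = 1225 ≡ 82
120^64 ≡ 82^2 = 6724 ≡ 120
112 = 64 + 32 + 16, so 120^112 ≡ 120·82·35 ≡ 103 (mod 127)
y^r · r^s ≡ 107·103 = 11021 ≡ 99 (mod 127)

99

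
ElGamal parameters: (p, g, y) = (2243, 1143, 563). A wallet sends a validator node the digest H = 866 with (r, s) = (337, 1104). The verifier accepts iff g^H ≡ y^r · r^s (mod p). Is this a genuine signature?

Left side g^H mod p:
1143^2 = 1306449 ≡ 1023
1143^4 ≡ 1023^2 = 1046529 ≡ 1291
1143^8 ≡ 1291^2 = 1666681 ≡ 132
1143^16 ≡ 132^2 = 17424 ≡ 1723
1143^32 ≡ 1723^2 = 2968729 ≡ 1240
1143^64 ≡ 1240^2 = 1537600 ≡ 1145
1143^128 ≡ 1145^2 = 1311025 ≡ 1113
1143^256 ≡ 1113^2 = 1238769 ≡ 633
1143^512 ≡ 633^2 = 400689 ≡ 1435
866 = 512 + 256 + 64 + 32 + 2, so 1143^866 ≡ 1435·633·1145·1240·1023 ≡ 2103 (mod 2243)
Right side y^r · r^s mod p:
563^2 = 316969 ≡ 706
563^4 ≡ 706^2 = 498436 ≡ 490
563^8 ≡ 490^2 = 240100 ≡ 99
563^16 ≡ 99^2 = 9801 ≡ 829
563^32 ≡ 829^2 = 687241 ≡ 883
563^64 ≡ 883^2 = 779689 ≡ 1368
563^128 ≡ 1368^2 = 1871424 ≡ 762
563^256 ≡ 762^2 = 580644 ≡ 1950
337 = 256 + 64 + 16 + 1, so 563^337 ≡ 1950·1368·829·563 ≡ 2037 (mod 2243)
337^2 = 113569 ≡ 1419
337^4 ≡ 1419^2 = 2013561 ≡ 1590
337^8 ≡ 1590^2 = 2528100 ≡ 239
337^16 ≡ 239^2 = 57121 ≡ 1046
337^32 ≡ 1046^2 = 1094116 ≡ 1775
337^64 ≡ 1775^2 = 3150625 ≡ 1453
337^128 ≡ 1453^2 = 2111209 ≡ 546
337^256 ≡ 546^2 = 298116 ≡ 2040
337^512 ≡ 2040^2 = 4161600 ≡ 835
337^1024 ≡ 835^2 = 697225 ≡ 1895
1104 = 1024 + 64 + 16, so 337^1104 ≡ 1895·1453·1046 ≡ 262 (mod 2243)
2037·262 = 533694 ≡ 2103 (mod 2243)
2103 ≡ 2103 (mod 2243), so the signature is genuine.

genuine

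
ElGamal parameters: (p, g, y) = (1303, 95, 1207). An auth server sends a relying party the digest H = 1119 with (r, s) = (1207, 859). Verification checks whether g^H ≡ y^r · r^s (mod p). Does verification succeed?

Left side g^H mod p:
95^2 = 9025 ≡ 1207
95^4 ≡ 1207^2 = 1456849 ≡ 95
95^8 ≡ 95^2 = 9025 ≡ 1207
95^16 ≡ 1207^2 = 1456849 ≡ 95
95^32 ≡ 95^2 = 9025 ≡ 1207
95^64 ≡ 1207^2 = 1456849 ≡ 95
95^128 ≡ 95^2 = 9025 ≡ 1207
95^256 ≡ 1207^2 = 1456849 ≡ 95
95^512 ≡ 95^2 = 9025 ≡ 1207
95^1024 ≡ 1207^2 = 1456849 ≡ 95
1119 = 1024 + 64 + 16 + 8 + 4 + 2 + 1, so 95^1119 ≡ 95·95·95·1207·95·1207·95 ≡ 1 (mod 1303)
Right side y^r · r^s mod p:
1207^2 = 1456849 ≡ 95
1207^4 ≡ 95^2 = 9025 ≡ 1207
1207^8 ≡ 1207^2 = 1456849 ≡ 95
1207^16 ≡ 95^2 = 9025 ≡ 1207
1207^32 ≡ 1207^2 = 1456849 ≡ 95
1207^64 ≡ 95^2 = 9025 ≡ 1207
1207^128 ≡ 1207^2 = 1456849 ≡ 95
1207^256 ≡ 95^2 = 9025 ≡ 1207
1207^512 ≡ 1207^2 = 1456849 ≡ 95
1207^1024 ≡ 95^2 = 9025 ≡ 1207
1207 = 1024 + 128 + 32 + 16 + 4 + 2 + 1, so 1207^1207 ≡ 1207·95·95·1207·1207·95·1207 ≡ 1207 (mod 1303)
1207^2 = 1456849 ≡ 95
1207^4 ≡ 95^2 = 9025 ≡ 1207
1207^8 ≡ 1207^2 = 1456849 ≡ 95
1207^16 ≡ 95^2 = 9025 ≡ 1207
1207^32 ≡ 1207^2 = 1456849 ≡ 95
1207^64 ≡ 95^2 = 9025 ≡ 1207
1207^128 ≡ 1207^2 = 1456849 ≡ 95
1207^256 ≡ 95^2 = 9025 ≡ 1207
1207^512 ≡ 1207^2 = 1456849 ≡ 95
859 = 512 + 256 + 64 + 16 + 8 + 2 + 1, so 1207^859 ≡ 95·1207·1207·1207·95·95·1207 ≡ 1207 (mod 1303)
1207·1207 = 1456849 ≡ 95 (mod 1303)
1 ≠ 95, so verification fails.

fails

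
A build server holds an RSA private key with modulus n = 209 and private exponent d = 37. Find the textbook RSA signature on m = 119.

m^2 ≡ 119^2 = 14161 ≡ 158
m^4 ≡ 158^2 = 24964 ≡ 93
m^8 ≡ 93^2 = 8649 ≡ 80
m^16 ≡ 80^2 = 6400 ≡ 130
m^32 ≡ 130^2 = 16900 ≡ 180
37 = 32 + 4 + 1, so m^37 ≡ 180·93·119 ≡ 81 (mod 209)

81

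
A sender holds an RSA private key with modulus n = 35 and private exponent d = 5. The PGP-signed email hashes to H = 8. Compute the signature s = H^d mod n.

8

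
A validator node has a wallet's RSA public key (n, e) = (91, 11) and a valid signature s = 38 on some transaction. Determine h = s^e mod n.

s^11 mod 91 = 12

12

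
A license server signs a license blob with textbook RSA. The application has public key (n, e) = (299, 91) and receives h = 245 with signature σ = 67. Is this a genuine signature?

genuine

σ^2 ≡ 67^2 = 4489 ≡ 4
σ^4 ≡ 4^2 = 16
σ^8 ≡ 16^2 = 256
σ^16 ≡ 256^2 = 65536 ≡ 55
σ^32 ≡ 55^2 = 3025 ≡ 35
σ^64 ≡ 35^2 = 1225 ≡ 29
91 = 64 + 16 + 8 + 2 + 1, so σ^91 ≡ 29·55·256·4·67 ≡ 245 (mod 299)
σ^91 mod 299 = 245 matches h.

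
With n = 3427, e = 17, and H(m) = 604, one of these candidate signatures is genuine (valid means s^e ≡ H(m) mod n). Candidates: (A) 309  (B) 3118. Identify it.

Candidate A: Squares mod 3427: 309^1≡309, 309^2≡2952, 309^4≡2870, 309^8≡1819, 309^16≡1706; 17 = 16 + 1, so 309^17 ≡ 1706·309 ≡ 2823 (mod 3427)
Candidate B: Squares mod 3427: 3118^1≡3118, 3118^2≡2952, 3118^4≡2870, 3118^8≡1819, 3118^16≡1706; 17 = 16 + 1, so 3118^17 ≡ 1706·3118 ≡ 604 (mod 3427)
  → matches H(m) = 604

B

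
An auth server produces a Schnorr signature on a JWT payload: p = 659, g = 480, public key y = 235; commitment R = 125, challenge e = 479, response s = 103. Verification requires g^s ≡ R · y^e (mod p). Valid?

yes

g^s mod p:
480^2 = 230400 ≡ 409
480^4 ≡ 409^2 = 167281 ≡ 554
480^8 ≡ 554^2 = 306916 ≡ 481
480^16 ≡ 481^2 = 231361 ≡ 52
480^32 ≡ 52^2 = 2704 ≡ 68
480^64 ≡ 68^2 = 4624 ≡ 11
103 = 64 + 32 + 4 + 2 + 1, so 480^103 ≡ 11·68·554·409·480 ≡ 129 (mod 659)
R · y^e mod p:
235^2 = 55225 ≡ 528
235^4 ≡ 528^2 = 278784 ≡ 27
235^8 ≡ 27^2 = 729 ≡ 70
235^16 ≡ 70^2 = 4900 ≡ 287
235^32 ≡ 287^2 = 82369 ≡ 653
235^64 ≡ 653^2 = 426409 ≡ 36
235^128 ≡ 36^2 = 1296 ≡ 637
235^256 ≡ 637^2 = 405769 ≡ 484
479 = 256 + 128 + 64 + 16 + 8 + 4 + 2 + 1, so 235^479 ≡ 484·637·36·287·70·27·528·235 ≡ 233 (mod 659)
125·233 = 29125 ≡ 129 (mod 659)
129 ≡ 129 (mod 659); signature holds.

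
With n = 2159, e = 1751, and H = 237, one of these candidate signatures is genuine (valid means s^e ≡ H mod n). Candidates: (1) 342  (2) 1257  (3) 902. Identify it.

Candidate 1: Squares mod 2159: 342^1≡342, 342^2≡378, 342^4≡390, 342^8≡970, 342^16≡1735, 342^32≡579, 342^64≡596, 342^128≡1140, 342^256≡2041, 342^512≡970, 342^1024≡1735; 1751 = 1024 + 512 + 128 + 64 + 16 + 4 + 2 + 1, so 342^1751 ≡ 1735·970·1140·596·1735·390·378·342 ≡ 1539 (mod 2159)
Candidate 2: Squares mod 2159: 1257^1≡1257, 1257^2≡1820, 1257^4≡494, 1257^8≡69, 1257^16≡443, 1257^32≡1939, 1257^64≡902, 1257^128≡1820, 1257^256≡494, 1257^512≡69, 1257^1024≡443; 1751 = 1024 + 512 + 128 + 64 + 16 + 4 + 2 + 1, so 1257^1751 ≡ 443·69·1820·902·443·494·1820·1257 ≡ 237 (mod 2159)
  → matches H = 237
Candidate 3: Squares mod 2159: 902^1≡902, 902^2≡1820, 902^4≡494, 902^8≡69, 902^16≡443, 902^32≡1939, 902^64≡902, 902^128≡1820, 902^256≡494, 902^512≡69, 902^1024≡443; 1751 = 1024 + 512 + 128 + 64 + 16 + 4 + 2 + 1, so 902^1751 ≡ 443·69·1820·902·443·494·1820·902 ≡ 1922 (mod 2159)

2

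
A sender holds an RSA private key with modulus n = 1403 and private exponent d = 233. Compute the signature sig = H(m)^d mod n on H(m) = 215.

Squares mod 1403: (H(m))^1≡215, (H(m))^2≡1329, (H(m))^4≡1267, (H(m))^8≡257, (H(m))^16≡108, (H(m))^32≡440, (H(m))^64≡1389, (H(m))^128≡196
233 = 128 + 64 + 32 + 8 + 1, so (H(m))^233 ≡ 196·1389·440·257·215 ≡ 1260 (mod 1403)

1260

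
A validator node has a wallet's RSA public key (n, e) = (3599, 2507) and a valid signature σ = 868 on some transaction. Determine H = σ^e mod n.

3525

σ^2507 mod 3599 = 3525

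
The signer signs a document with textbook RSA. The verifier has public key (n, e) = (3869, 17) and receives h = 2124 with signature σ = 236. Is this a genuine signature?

forged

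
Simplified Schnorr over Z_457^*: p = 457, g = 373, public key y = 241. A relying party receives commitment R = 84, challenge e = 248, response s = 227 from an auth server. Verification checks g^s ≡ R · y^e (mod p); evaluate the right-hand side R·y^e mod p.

136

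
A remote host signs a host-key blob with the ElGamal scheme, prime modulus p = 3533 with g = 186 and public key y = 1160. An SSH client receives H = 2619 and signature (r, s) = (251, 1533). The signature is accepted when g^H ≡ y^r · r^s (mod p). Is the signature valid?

invalid

Left side g^H mod p:
Squares mod 3533: 186^1≡186, 186^2≡2799, 186^4≡1740, 186^8≡3352, 186^16≡964, 186^32≡117, 186^64≡3090, 186^128≡1934, 186^256≡2442, 186^512≡3193, 186^1024≡2544, 186^2048≡3013
2619 = 2048 + 512 + 32 + 16 + 8 + 2 + 1, so 186^2619 ≡ 3013·3193·117·964·3352·2799·186 ≡ 2381 (mod 3533)
Right side y^r · r^s mod p:
Squares mod 3533: 1160^1≡1160, 1160^2≡3060, 1160^4≡1150, 1160^8≡1158, 1160^16≡1957, 1160^32≡77, 1160^64≡2396, 1160^128≡3224
251 = 128 + 64 + 32 + 16 + 8 + 2 + 1, so 1160^251 ≡ 3224·2396·77·1957·1158·3060·1160 ≡ 2718 (mod 3533)
Squares mod 3533: 251^1≡251, 251^2≡2940, 251^4≡1882, 251^8≡1858, 251^16≡423, 251^32≡2279, 251^64≡331, 251^128≡38, 251^256≡1444, 251^512≡666, 251^1024≡1931
1533 = 1024 + 256 + 128 + 64 + 32 + 16 + 8 + 4 + 1, so 251^1533 ≡ 1931·1444·38·331·2279·423·1858·1882·251 ≡ 3301 (mod 3533)
2718·3301 = 8972118 ≡ 1831 (mod 3533)
2381 ≠ 1831, so verification fails.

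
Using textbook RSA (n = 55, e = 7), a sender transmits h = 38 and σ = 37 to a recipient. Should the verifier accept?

σ^2 ≡ 37^2 = 1369 ≡ 49
σ^4 ≡ 49^2 = 2401 ≡ 36
7 = 4 + 2 + 1, so σ^7 ≡ 36·49·37 ≡ 38 (mod 55)
Since 38 equals the digest 38, verification succeeds.

accept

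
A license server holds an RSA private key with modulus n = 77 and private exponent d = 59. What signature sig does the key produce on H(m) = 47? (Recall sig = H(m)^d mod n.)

(H(m))^2 ≡ 47^2 = 2209 ≡ 53
(H(m))^4 ≡ 53^2 = 2809 ≡ 37
(H(m))^8 ≡ 37^2 = 1369 ≡ 60
(H(m))^16 ≡ 60^2 = 3600 ≡ 58
(H(m))^32 ≡ 58^2 = 3364 ≡ 53
59 = 32 + 16 + 8 + 2 + 1, so (H(m))^59 ≡ 53·58·60·53·47 ≡ 59 (mod 77)

59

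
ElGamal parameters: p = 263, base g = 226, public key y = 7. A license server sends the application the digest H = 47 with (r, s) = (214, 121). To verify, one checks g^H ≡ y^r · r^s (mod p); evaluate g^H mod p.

158

226^2 = 51076 ≡ 54
226^4 ≡ 54^2 = 2916 ≡ 23
226^8 ≡ 23^2 = 529 ≡ 3
226^16 ≡ 3^2 = 9
226^32 ≡ 9^2 = 81
47 = 32 + 8 + 4 + 2 + 1, so 226^47 ≡ 81·3·23·54·226 ≡ 158 (mod 263)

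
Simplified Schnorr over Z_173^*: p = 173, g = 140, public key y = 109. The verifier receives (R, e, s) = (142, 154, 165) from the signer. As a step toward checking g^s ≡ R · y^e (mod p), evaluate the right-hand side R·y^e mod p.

109^154 mod 173 = 47
R · y^e ≡ 142·47 = 6674 ≡ 100 (mod 173)

100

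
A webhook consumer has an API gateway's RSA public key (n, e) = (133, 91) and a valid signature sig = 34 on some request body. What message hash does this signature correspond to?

34

sig^2 ≡ 34^2 = 1156 ≡ 92
sig^4 ≡ 92^2 = 8464 ≡ 85
sig^8 ≡ 85^2 = 7225 ≡ 43
sig^16 ≡ 43^2 = 1849 ≡ 120
sig^32 ≡ 120^2 = 14400 ≡ 36
sig^64 ≡ 36^2 = 1296 ≡ 99
91 = 64 + 16 + 8 + 2 + 1, so sig^91 ≡ 99·120·43·92·34 ≡ 34 (mod 133)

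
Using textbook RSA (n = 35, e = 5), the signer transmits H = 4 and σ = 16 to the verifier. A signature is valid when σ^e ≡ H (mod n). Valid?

σ^5 mod 35 = 11
The recovered value 11 does not match the digest 4.

no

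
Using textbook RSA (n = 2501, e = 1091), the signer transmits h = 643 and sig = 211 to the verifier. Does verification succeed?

sig^1091 mod 2501 = 643
643 = h, so the signature checks out.

passes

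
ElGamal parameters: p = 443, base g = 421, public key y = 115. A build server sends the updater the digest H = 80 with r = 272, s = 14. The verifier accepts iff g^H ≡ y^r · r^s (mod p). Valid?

Left side g^H mod p:
421^2 = 177241 ≡ 41
421^4 ≡ 41^2 = 1681 ≡ 352
421^8 ≡ 352^2 = 123904 ≡ 307
421^16 ≡ 307^2 = 94249 ≡ 333
421^32 ≡ 333^2 = 110889 ≡ 139
421^64 ≡ 139^2 = 19321 ≡ 272
80 = 64 + 16, so 421^80 ≡ 272·333 ≡ 204 (mod 443)
Right side y^r · r^s mod p:
115^2 = 13225 ≡ 378
115^4 ≡ 378^2 = 142884 ≡ 238
115^8 ≡ 238^2 = 56644 ≡ 383
115^16 ≡ 383^2 = 146689 ≡ 56
115^32 ≡ 56^2 = 3136 ≡ 35
115^64 ≡ 35^2 = 1225 ≡ 339
115^128 ≡ 339^2 = 114921 ≡ 184
115^256 ≡ 184^2 = 33856 ≡ 188
272 = 256 + 16, so 115^272 ≡ 188·56 ≡ 339 (mod 443)
272^2 = 73984 ≡ 3
272^4 ≡ 3^2 = 9
272^8 ≡ 9^2 = 81
14 = 8 + 4 + 2, so 272^14 ≡ 81·9·3 ≡ 415 (mod 443)
339·415 = 140685 ≡ 254 (mod 443)
204 ≠ 254, so verification fails.

no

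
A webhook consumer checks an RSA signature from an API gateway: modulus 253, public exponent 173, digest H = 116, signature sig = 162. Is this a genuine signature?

sig^2 ≡ 162^2 = 26244 ≡ 185
sig^4 ≡ 185^2 = 34225 ≡ 70
sig^8 ≡ 70^2 = 4900 ≡ 93
sig^16 ≡ 93^2 = 8649 ≡ 47
sig^32 ≡ 47^2 = 2209 ≡ 185
sig^64 ≡ 185^2 = 34225 ≡ 70
sig^128 ≡ 70^2 = 4900 ≡ 93
173 = 128 + 32 + 8 + 4 + 1, so sig^173 ≡ 93·185·93·70·162 ≡ 116 (mod 253)
116 = H, so the signature checks out.

genuine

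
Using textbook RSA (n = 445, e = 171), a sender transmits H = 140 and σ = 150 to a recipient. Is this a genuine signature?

Squares mod 445: σ^1≡150, σ^2≡250, σ^4≡200, σ^8≡395, σ^16≡275, σ^32≡420, σ^64≡180, σ^128≡360
171 = 128 + 32 + 8 + 2 + 1, so σ^171 ≡ 360·420·395·250·150 ≡ 140 (mod 445)
σ^171 mod 445 = 140 matches H.

genuine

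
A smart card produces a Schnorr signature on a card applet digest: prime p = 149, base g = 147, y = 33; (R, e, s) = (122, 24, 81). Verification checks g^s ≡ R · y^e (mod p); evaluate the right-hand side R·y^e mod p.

128

33^2 = 1089 ≡ 46
33^4 ≡ 46^2 = 2116 ≡ 30
33^8 ≡ 30^2 = 900 ≡ 6
33^16 ≡ 6^2 = 36
24 = 16 + 8, so 33^24 ≡ 36·6 ≡ 67 (mod 149)
R · y^e ≡ 122·67 = 8174 ≡ 128 (mod 149)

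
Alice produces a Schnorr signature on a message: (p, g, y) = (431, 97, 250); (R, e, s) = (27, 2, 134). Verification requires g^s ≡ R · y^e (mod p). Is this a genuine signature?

g^s mod p:
97^2 = 9409 ≡ 358
97^4 ≡ 358^2 = 128164 ≡ 157
97^8 ≡ 157^2 = 24649 ≡ 82
97^16 ≡ 82^2 = 6724 ≡ 259
97^32 ≡ 259^2 = 67081 ≡ 276
97^64 ≡ 276^2 = 76176 ≡ 320
97^128 ≡ 320^2 = 102400 ≡ 253
134 = 128 + 4 + 2, so 97^134 ≡ 253·157·358 ≡ 135 (mod 431)
R · y^e mod p:
250^2 = 62500 ≡ 5
27·5 = 135 ≡ 135 (mod 431)
135 ≡ 135 (mod 431); signature holds.

genuine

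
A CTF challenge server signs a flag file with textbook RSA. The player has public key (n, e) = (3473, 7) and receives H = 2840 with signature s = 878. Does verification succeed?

s^2 ≡ 878^2 = 770884 ≡ 3351
s^4 ≡ 3351^2 = 11229201 ≡ 992
7 = 4 + 2 + 1, so s^7 ≡ 992·3351·878 ≡ 836 (mod 3473)
s^7 mod 3473 = 836, but H = 2840.

fails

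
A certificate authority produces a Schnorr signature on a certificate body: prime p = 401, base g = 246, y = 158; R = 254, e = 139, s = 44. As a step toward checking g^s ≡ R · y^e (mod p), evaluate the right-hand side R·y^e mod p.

379

Squares mod 401: 158^1≡158, 158^2≡102, 158^4≡379, 158^8≡83, 158^16≡72, 158^32≡372, 158^64≡39, 158^128≡318
139 = 128 + 8 + 2 + 1, so 158^139 ≡ 318·83·102·158 ≡ 142 (mod 401)
R · y^e ≡ 254·142 = 36068 ≡ 379 (mod 401)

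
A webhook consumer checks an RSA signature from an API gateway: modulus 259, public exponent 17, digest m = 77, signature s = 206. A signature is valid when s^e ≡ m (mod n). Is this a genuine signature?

s^2 ≡ 206^2 = 42436 ≡ 219
s^4 ≡ 219^2 = 47961 ≡ 46
s^8 ≡ 46^2 = 2116 ≡ 44
s^16 ≡ 44^2 = 1936 ≡ 123
17 = 16 + 1, so s^17 ≡ 123·206 ≡ 215 (mod 259)
The recovered value 215 does not match the digest 77.

forged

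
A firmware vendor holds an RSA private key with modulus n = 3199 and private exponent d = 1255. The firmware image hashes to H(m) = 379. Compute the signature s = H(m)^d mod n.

Squares mod 3199: (H(m))^1≡379, (H(m))^2≡2885, (H(m))^4≡2626, (H(m))^8≡2031, (H(m))^16≡1450, (H(m))^32≡757, (H(m))^64≡428, (H(m))^128≡841, (H(m))^256≡302, (H(m))^512≡1632, (H(m))^1024≡1856
1255 = 1024 + 128 + 64 + 32 + 4 + 2 + 1, so (H(m))^1255 ≡ 1856·841·428·757·2626·2885·379 ≡ 638 (mod 3199)

638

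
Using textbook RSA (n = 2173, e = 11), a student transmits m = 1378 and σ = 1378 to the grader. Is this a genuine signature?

genuine

Squares mod 2173: σ^1≡1378, σ^2≡1855, σ^4≡1166, σ^8≡1431
11 = 8 + 2 + 1, so σ^11 ≡ 1431·1855·1378 ≡ 1378 (mod 2173)
1378 = m, so the signature checks out.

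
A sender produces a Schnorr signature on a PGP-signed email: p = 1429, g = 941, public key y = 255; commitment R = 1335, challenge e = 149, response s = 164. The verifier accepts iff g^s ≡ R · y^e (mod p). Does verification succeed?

g^s mod p:
941^2 = 885481 ≡ 930
941^4 ≡ 930^2 = 864900 ≡ 355
941^8 ≡ 355^2 = 126025 ≡ 273
941^16 ≡ 273^2 = 74529 ≡ 221
941^32 ≡ 221^2 = 48841 ≡ 255
941^64 ≡ 255^2 = 65025 ≡ 720
941^128 ≡ 720^2 = 518400 ≡ 1102
164 = 128 + 32 + 4, so 941^164 ≡ 1102·255·355 ≡ 60 (mod 1429)
R · y^e mod p:
255^2 = 65025 ≡ 720
255^4 ≡ 720^2 = 518400 ≡ 1102
255^8 ≡ 1102^2 = 1214404 ≡ 1183
255^16 ≡ 1183^2 = 1399489 ≡ 498
255^32 ≡ 498^2 = 248004 ≡ 787
255^64 ≡ 787^2 = 619369 ≡ 612
255^128 ≡ 612^2 = 374544 ≡ 146
149 = 128 + 16 + 4 + 1, so 255^149 ≡ 146·498·1102·255 ≡ 273 (mod 1429)
1335·273 = 364455 ≡ 60 (mod 1429)
60 ≡ 60 (mod 1429); signature holds.

passes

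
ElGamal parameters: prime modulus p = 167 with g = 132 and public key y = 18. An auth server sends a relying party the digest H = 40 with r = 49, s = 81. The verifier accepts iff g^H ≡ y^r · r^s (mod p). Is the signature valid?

invalid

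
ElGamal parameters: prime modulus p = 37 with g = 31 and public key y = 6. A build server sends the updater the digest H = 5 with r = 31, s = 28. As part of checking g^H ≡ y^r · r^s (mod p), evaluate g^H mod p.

31

Squares mod 37: 31^1≡31, 31^2≡36, 31^4≡1
5 = 4 + 1, so 31^5 ≡ 1·31 ≡ 31 (mod 37)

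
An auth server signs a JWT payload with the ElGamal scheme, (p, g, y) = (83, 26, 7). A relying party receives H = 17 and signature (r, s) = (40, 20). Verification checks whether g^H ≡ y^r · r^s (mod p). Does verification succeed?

fails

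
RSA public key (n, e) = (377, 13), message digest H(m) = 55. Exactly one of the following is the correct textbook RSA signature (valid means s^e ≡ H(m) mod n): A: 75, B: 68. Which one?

B

Candidate A: 75^2 = 5625 ≡ 347; 75^4 ≡ 347^2 = 120409 ≡ 146; 75^8 ≡ 146^2 = 21316 ≡ 204; 13 = 8 + 4 + 1, so 75^13 ≡ 204·146·75 ≡ 75 (mod 377)
Candidate B: 68^2 = 4624 ≡ 100; 68^4 ≡ 100^2 = 10000 ≡ 198; 68^8 ≡ 198^2 = 39204 ≡ 373; 13 = 8 + 4 + 1, so 68^13 ≡ 373·198·68 ≡ 55 (mod 377)
  → matches H(m) = 55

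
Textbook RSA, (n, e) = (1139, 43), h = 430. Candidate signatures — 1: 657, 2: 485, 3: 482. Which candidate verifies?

3

Candidate 1: Squares mod 1139: 657^1≡657, 657^2≡1107, 657^4≡1024, 657^8≡696, 657^16≡341, 657^32≡103; 43 = 32 + 8 + 2 + 1, so 657^43 ≡ 103·696·1107·657 ≡ 709 (mod 1139)
Candidate 2: Squares mod 1139: 485^1≡485, 485^2≡591, 485^4≡747, 485^8≡1038, 485^16≡1089, 485^32≡222; 43 = 32 + 8 + 2 + 1, so 485^43 ≡ 222·1038·591·485 ≡ 542 (mod 1139)
Candidate 3: Squares mod 1139: 482^1≡482, 482^2≡1107, 482^4≡1024, 482^8≡696, 482^16≡341, 482^32≡103; 43 = 32 + 8 + 2 + 1, so 482^43 ≡ 103·696·1107·482 ≡ 430 (mod 1139)
  → matches h = 430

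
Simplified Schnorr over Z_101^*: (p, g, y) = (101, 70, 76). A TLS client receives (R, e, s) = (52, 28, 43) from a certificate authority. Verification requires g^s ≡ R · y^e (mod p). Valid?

no

g^s mod p:
70^2 = 4900 ≡ 52
70^4 ≡ 52^2 = 2704 ≡ 78
70^8 ≡ 78^2 = 6084 ≡ 24
70^16 ≡ 24^2 = 576 ≡ 71
70^32 ≡ 71^2 = 5041 ≡ 92
43 = 32 + 8 + 2 + 1, so 70^43 ≡ 92·24·52·70 ≡ 45 (mod 101)
R · y^e mod p:
76^2 = 5776 ≡ 19
76^4 ≡ 19^2 = 361 ≡ 58
76^8 ≡ 58^2 = 3364 ≡ 31
76^16 ≡ 31^2 = 961 ≡ 52
28 = 16 + 8 + 4, so 76^28 ≡ 52·31·58 ≡ 71 (mod 101)
52·71 = 3692 ≡ 56 (mod 101)
45 ≠ 56; the check fails.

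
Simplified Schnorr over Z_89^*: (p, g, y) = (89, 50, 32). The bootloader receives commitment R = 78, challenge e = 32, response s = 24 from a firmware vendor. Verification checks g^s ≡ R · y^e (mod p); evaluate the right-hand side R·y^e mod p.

8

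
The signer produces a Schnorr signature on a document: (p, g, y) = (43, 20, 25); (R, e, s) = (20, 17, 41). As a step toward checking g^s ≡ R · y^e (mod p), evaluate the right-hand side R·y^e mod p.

25^2 = 625 ≡ 23
25^4 ≡ 23^2 = 529 ≡ 13
25^8 ≡ 13^2 = 169 ≡ 40
25^16 ≡ 40^2 = 1600 ≡ 9
17 = 16 + 1, so 25^17 ≡ 9·25 ≡ 10 (mod 43)
R · y^e ≡ 20·10 = 200 ≡ 28 (mod 43)

28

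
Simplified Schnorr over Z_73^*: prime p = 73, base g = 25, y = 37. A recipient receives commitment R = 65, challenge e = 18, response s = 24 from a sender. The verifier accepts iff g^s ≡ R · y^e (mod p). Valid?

no

g^s mod p:
Squares mod 73: 25^1≡25, 25^2≡41, 25^4≡2, 25^8≡4, 25^16≡16
24 = 16 + 8, so 25^24 ≡ 16·4 ≡ 64 (mod 73)
R · y^e mod p:
Squares mod 73: 37^1≡37, 37^2≡55, 37^4≡32, 37^8≡2, 37^16≡4
18 = 16 + 2, so 37^18 ≡ 4·55 ≡ 1 (mod 73)
65·1 = 65 ≡ 65 (mod 73)
64 ≠ 65; the check fails.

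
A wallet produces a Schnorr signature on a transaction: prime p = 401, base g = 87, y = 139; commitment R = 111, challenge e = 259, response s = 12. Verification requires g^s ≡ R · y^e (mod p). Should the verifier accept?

g^s mod p:
87^2 = 7569 ≡ 351
87^4 ≡ 351^2 = 123201 ≡ 94
87^8 ≡ 94^2 = 8836 ≡ 14
12 = 8 + 4, so 87^12 ≡ 14·94 ≡ 113 (mod 401)
R · y^e mod p:
139^2 = 19321 ≡ 73
139^4 ≡ 73^2 = 5329 ≡ 116
139^8 ≡ 116^2 = 13456 ≡ 223
139^16 ≡ 223^2 = 49729 ≡ 5
139^32 ≡ 5^2 = 25
139^64 ≡ 25^2 = 625 ≡ 224
139^128 ≡ 224^2 = 50176 ≡ 51
139^256 ≡ 51^2 = 2601 ≡ 195
259 = 256 + 2 + 1, so 139^259 ≡ 195·73·139 ≡ 131 (mod 401)
111·131 = 14541 ≡ 105 (mod 401)
113 ≠ 105; the check fails.

reject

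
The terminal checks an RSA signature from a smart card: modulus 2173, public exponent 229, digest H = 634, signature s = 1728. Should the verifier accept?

reject

s^2 ≡ 1728^2 = 2985984 ≡ 282
s^4 ≡ 282^2 = 79524 ≡ 1296
s^8 ≡ 1296^2 = 1679616 ≡ 2060
s^16 ≡ 2060^2 = 4243600 ≡ 1904
s^32 ≡ 1904^2 = 3625216 ≡ 652
s^64 ≡ 652^2 = 425104 ≡ 1369
s^128 ≡ 1369^2 = 1874161 ≡ 1035
229 = 128 + 64 + 32 + 4 + 1, so s^229 ≡ 1035·1369·652·1296·1728 ≡ 1539 (mod 2173)
1539 ≠ 634, so verification fails.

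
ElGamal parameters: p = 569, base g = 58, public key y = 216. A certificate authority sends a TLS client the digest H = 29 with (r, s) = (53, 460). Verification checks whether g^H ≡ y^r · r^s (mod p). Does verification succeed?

passes

Left side g^H mod p:
58^2 = 3364 ≡ 519
58^4 ≡ 519^2 = 269361 ≡ 224
58^8 ≡ 224^2 = 50176 ≡ 104
58^16 ≡ 104^2 = 10816 ≡ 5
29 = 16 + 8 + 4 + 1, so 58^29 ≡ 5·104·224·58 ≡ 103 (mod 569)
Right side y^r · r^s mod p:
216^2 = 46656 ≡ 567
216^4 ≡ 567^2 = 321489 ≡ 4
216^8 ≡ 4^2 = 16
216^16 ≡ 16^2 = 256
216^32 ≡ 256^2 = 65536 ≡ 101
53 = 32 + 16 + 4 + 1, so 216^53 ≡ 101·256·4·216 ≡ 75 (mod 569)
53^2 = 2809 ≡ 533
53^4 ≡ 533^2 = 284089 ≡ 158
53^8 ≡ 158^2 = 24964 ≡ 497
53^16 ≡ 497^2 = 247009 ≡ 63
53^32 ≡ 63^2 = 3969 ≡ 555
53^64 ≡ 555^2 = 308025 ≡ 196
53^128 ≡ 196^2 = 38416 ≡ 293
53^256 ≡ 293^2 = 85849 ≡ 499
460 = 256 + 128 + 64 + 8 + 4, so 53^460 ≡ 499·293·196·497·158 ≡ 100 (mod 569)
75·100 = 7500 ≡ 103 (mod 569)
103 ≡ 103 (mod 569), so the signature is genuine.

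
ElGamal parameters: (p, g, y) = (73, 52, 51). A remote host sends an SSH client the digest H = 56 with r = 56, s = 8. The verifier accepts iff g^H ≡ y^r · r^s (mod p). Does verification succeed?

passes

Left side g^H mod p:
52^2 = 2704 ≡ 3
52^4 ≡ 3^2 = 9
52^8 ≡ 9^2 = 81 ≡ 8
52^16 ≡ 8^2 = 64
52^32 ≡ 64^2 = 4096 ≡ 8
56 = 32 + 16 + 8, so 52^56 ≡ 8·64·8 ≡ 8 (mod 73)
Right side y^r · r^s mod p:
51^2 = 2601 ≡ 46
51^4 ≡ 46^2 = 2116 ≡ 72
51^8 ≡ 72^2 = 5184 ≡ 1
51^16 ≡ 1^2 = 1
51^32 ≡ 1^2 = 1
56 = 32 + 16 + 8, so 51^56 ≡ 1·1·1 ≡ 1 (mod 73)
56^2 = 3136 ≡ 70
56^4 ≡ 70^2 = 4900 ≡ 9
56^8 ≡ 9^2 = 81 ≡ 8
1·8 = 8 ≡ 8 (mod 73)
8 ≡ 8 (mod 73), so the signature is genuine.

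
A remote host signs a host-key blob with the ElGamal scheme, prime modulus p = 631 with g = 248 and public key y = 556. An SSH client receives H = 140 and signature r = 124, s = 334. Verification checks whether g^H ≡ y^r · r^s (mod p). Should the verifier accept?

reject

Left side g^H mod p:
248^2 = 61504 ≡ 297
248^4 ≡ 297^2 = 88209 ≡ 500
248^8 ≡ 500^2 = 250000 ≡ 124
248^16 ≡ 124^2 = 15376 ≡ 232
248^32 ≡ 232^2 = 53824 ≡ 189
248^64 ≡ 189^2 = 35721 ≡ 385
248^128 ≡ 385^2 = 148225 ≡ 571
140 = 128 + 8 + 4, so 248^140 ≡ 571·124·500 ≡ 376 (mod 631)
Right side y^r · r^s mod p:
556^2 = 309136 ≡ 577
556^4 ≡ 577^2 = 332929 ≡ 392
556^8 ≡ 392^2 = 153664 ≡ 331
556^16 ≡ 331^2 = 109561 ≡ 398
556^32 ≡ 398^2 = 158404 ≡ 23
556^64 ≡ 23^2 = 529
124 = 64 + 32 + 16 + 8 + 4, so 556^124 ≡ 529·23·398·331·392 ≡ 136 (mod 631)
124^2 = 15376 ≡ 232
124^4 ≡ 232^2 = 53824 ≡ 189
124^8 ≡ 189^2 = 35721 ≡ 385
124^16 ≡ 385^2 = 148225 ≡ 571
124^32 ≡ 571^2 = 326041 ≡ 445
124^64 ≡ 445^2 = 198025 ≡ 522
124^128 ≡ 522^2 = 272484 ≡ 523
124^256 ≡ 523^2 = 273529 ≡ 306
334 = 256 + 64 + 8 + 4 + 2, so 124^334 ≡ 306·522·385·189·232 ≡ 336 (mod 631)
136·336 = 45696 ≡ 264 (mod 631)
376 ≠ 264, so verification fails.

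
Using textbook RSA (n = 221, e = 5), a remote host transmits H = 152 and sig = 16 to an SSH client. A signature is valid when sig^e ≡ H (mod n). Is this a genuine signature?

sig^2 ≡ 16^2 = 256 ≡ 35
sig^4 ≡ 35^2 = 1225 ≡ 120
5 = 4 + 1, so sig^5 ≡ 120·16 ≡ 152 (mod 221)
Since 152 equals the digest 152, verification succeeds.

genuine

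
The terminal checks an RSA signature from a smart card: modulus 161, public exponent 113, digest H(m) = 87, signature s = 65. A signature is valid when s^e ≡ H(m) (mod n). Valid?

s^2 ≡ 65^2 = 4225 ≡ 39
s^4 ≡ 39^2 = 1521 ≡ 72
s^8 ≡ 72^2 = 5184 ≡ 32
s^16 ≡ 32^2 = 1024 ≡ 58
s^32 ≡ 58^2 = 3364 ≡ 144
s^64 ≡ 144^2 = 20736 ≡ 128
113 = 64 + 32 + 16 + 1, so s^113 ≡ 128·144·58·65 ≡ 74 (mod 161)
The recovered value 74 does not match the digest 87.

no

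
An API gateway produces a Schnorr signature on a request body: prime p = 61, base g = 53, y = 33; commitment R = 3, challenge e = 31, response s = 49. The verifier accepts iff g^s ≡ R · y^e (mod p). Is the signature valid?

g^s mod p:
53^2 = 2809 ≡ 3
53^4 ≡ 3^2 = 9
53^8 ≡ 9^2 = 81 ≡ 20
53^16 ≡ 20^2 = 400 ≡ 34
53^32 ≡ 34^2 = 1156 ≡ 58
49 = 32 + 16 + 1, so 53^49 ≡ 58·34·53 ≡ 23 (mod 61)
R · y^e mod p:
33^2 = 1089 ≡ 52
33^4 ≡ 52^2 = 2704 ≡ 20
33^8 ≡ 20^2 = 400 ≡ 34
33^16 ≡ 34^2 = 1156 ≡ 58
31 = 16 + 8 + 4 + 2 + 1, so 33^31 ≡ 58·34·20·52·33 ≡ 28 (mod 61)
3·28 = 84 ≡ 23 (mod 61)
23 ≡ 23 (mod 61); signature holds.

valid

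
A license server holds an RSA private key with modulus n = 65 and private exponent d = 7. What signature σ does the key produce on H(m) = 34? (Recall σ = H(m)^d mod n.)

44

(H(m))^2 ≡ 34^2 = 1156 ≡ 51
(H(m))^4 ≡ 51^2 = 2601 ≡ 1
7 = 4 + 2 + 1, so (H(m))^7 ≡ 1·51·34 ≡ 44 (mod 65)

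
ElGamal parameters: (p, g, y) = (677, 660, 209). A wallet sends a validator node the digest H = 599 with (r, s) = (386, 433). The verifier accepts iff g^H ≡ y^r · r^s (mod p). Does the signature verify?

does not verify

Left side g^H mod p:
660^2 = 435600 ≡ 289
660^4 ≡ 289^2 = 83521 ≡ 250
660^8 ≡ 250^2 = 62500 ≡ 216
660^16 ≡ 216^2 = 46656 ≡ 620
660^32 ≡ 620^2 = 384400 ≡ 541
660^64 ≡ 541^2 = 292681 ≡ 217
660^128 ≡ 217^2 = 47089 ≡ 376
660^256 ≡ 376^2 = 141376 ≡ 560
660^512 ≡ 560^2 = 313600 ≡ 149
599 = 512 + 64 + 16 + 4 + 2 + 1, so 660^599 ≡ 149·217·620·250·289·660 ≡ 345 (mod 677)
Right side y^r · r^s mod p:
209^2 = 43681 ≡ 353
209^4 ≡ 353^2 = 124609 ≡ 41
209^8 ≡ 41^2 = 1681 ≡ 327
209^16 ≡ 327^2 = 106929 ≡ 640
209^32 ≡ 640^2 = 409600 ≡ 15
209^64 ≡ 15^2 = 225
209^128 ≡ 225^2 = 50625 ≡ 527
209^256 ≡ 527^2 = 277729 ≡ 159
386 = 256 + 128 + 2, so 209^386 ≡ 159·527·353 ≡ 122 (mod 677)
386^2 = 148996 ≡ 56
386^4 ≡ 56^2 = 3136 ≡ 428
386^8 ≡ 428^2 = 183184 ≡ 394
386^16 ≡ 394^2 = 155236 ≡ 203
386^32 ≡ 203^2 = 41209 ≡ 589
386^64 ≡ 589^2 = 346921 ≡ 297
386^128 ≡ 297^2 = 88209 ≡ 199
386^256 ≡ 199^2 = 39601 ≡ 335
433 = 256 + 128 + 32 + 16 + 1, so 386^433 ≡ 335·199·589·203·386 ≡ 650 (mod 677)
122·650 = 79300 ≡ 91 (mod 677)
345 ≠ 91, so verification fails.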